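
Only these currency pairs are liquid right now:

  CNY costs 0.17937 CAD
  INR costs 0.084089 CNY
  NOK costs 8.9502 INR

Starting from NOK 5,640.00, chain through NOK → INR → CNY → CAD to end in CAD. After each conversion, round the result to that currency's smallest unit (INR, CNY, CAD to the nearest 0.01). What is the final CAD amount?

CAD 761.38

NOK 5,640.00 × 8.9502 = INR 50,479.13
INR 50,479.13 × 0.084089 = CNY 4,244.74
CNY 4,244.74 × 0.17937 = CAD 761.38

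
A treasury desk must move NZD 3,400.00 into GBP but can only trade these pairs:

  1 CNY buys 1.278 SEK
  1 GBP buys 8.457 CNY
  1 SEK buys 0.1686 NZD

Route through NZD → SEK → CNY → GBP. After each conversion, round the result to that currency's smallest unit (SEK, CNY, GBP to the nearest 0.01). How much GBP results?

GBP 1,865.84

NZD 3,400.00 ÷ 0.1686 = SEK 20,166.07
SEK 20,166.07 ÷ 1.278 = CNY 15,779.40
CNY 15,779.40 ÷ 8.457 = GBP 1,865.84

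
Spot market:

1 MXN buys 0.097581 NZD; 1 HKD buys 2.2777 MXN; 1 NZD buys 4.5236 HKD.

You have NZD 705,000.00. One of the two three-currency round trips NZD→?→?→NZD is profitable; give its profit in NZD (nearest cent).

Profit: NZD 3,818.59

Profitable loop is NZD → HKD → MXN → NZD:
NZD 705,000.00 × 4.5236 = HKD 3,189,138.00
HKD 3,189,138.00 × 2.2777 = MXN 7,263,899.62
MXN 7,263,899.62 × 0.097581 = NZD 708,818.59
Profit = NZD 708,818.59 − NZD 705,000.00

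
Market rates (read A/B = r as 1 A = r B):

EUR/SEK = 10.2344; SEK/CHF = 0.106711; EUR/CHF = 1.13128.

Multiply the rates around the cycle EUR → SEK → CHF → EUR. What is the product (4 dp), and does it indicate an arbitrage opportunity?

Around EUR → SEK → CHF → EUR: 1 × 10.2344 × 0.106711 ÷ 1.13128 = 0.965387
Product < 1; profitable direction is EUR → CHF → SEK → EUR.

0.9654 (arbitrage exists)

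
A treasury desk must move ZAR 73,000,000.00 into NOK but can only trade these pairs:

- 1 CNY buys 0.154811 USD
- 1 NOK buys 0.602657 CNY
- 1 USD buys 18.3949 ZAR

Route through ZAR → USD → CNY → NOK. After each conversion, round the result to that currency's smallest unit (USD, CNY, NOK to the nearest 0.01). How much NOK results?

ZAR 73,000,000.00 ÷ 18.3949 = USD 3,968,491.27
USD 3,968,491.27 ÷ 0.154811 = CNY 25,634,426.95
CNY 25,634,426.95 ÷ 0.602657 = NOK 42,535,682.73

NOK 42,535,682.73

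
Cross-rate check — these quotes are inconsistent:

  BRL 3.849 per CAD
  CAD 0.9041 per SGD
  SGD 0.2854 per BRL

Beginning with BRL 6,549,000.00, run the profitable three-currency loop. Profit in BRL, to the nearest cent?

Profitable loop is BRL → CAD → SGD → BRL:
BRL 6,549,000.00 ÷ 3.849 = CAD 1,701,480.90
CAD 1,701,480.90 ÷ 0.9041 = SGD 1,881,960.96
SGD 1,881,960.96 ÷ 0.2854 = BRL 6,594,116.89
Profit = BRL 6,594,116.89 − BRL 6,549,000.00

Profit: BRL 45,116.89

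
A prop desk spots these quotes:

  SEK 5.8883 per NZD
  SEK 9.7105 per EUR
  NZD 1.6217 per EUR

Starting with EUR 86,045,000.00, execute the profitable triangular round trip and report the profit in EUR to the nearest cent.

Profit: EUR 1,454,744.78

Profitable loop is EUR → SEK → NZD → EUR:
EUR 86,045,000.00 × 9.7105 = SEK 835,539,972.50
SEK 835,539,972.50 ÷ 5.8883 = NZD 141,898,336.11
NZD 141,898,336.11 ÷ 1.6217 = EUR 87,499,744.78
Profit = EUR 87,499,744.78 − EUR 86,045,000.00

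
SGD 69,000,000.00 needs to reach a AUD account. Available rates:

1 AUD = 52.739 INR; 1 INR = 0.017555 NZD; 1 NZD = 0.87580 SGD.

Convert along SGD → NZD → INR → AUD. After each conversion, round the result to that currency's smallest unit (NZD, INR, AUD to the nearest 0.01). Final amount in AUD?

AUD 85,096,446.57

SGD 69,000,000.00 ÷ 0.87580 = NZD 78,785,110.76
NZD 78,785,110.76 ÷ 0.017555 = INR 4,487,901,495.87
INR 4,487,901,495.87 ÷ 52.739 = AUD 85,096,446.57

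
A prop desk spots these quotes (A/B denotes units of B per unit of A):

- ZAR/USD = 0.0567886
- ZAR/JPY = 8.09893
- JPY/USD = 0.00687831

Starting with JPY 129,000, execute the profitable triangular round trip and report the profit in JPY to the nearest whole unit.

Profit: JPY 2,505

Profitable loop is JPY → ZAR → USD → JPY:
JPY 129,000 ÷ 8.09893 = ZAR 15,928.03
ZAR 15,928.03 × 0.0567886 = USD 904.53
USD 904.53 ÷ 0.00687831 = JPY 131,505
Profit = JPY 131,505 − JPY 129,000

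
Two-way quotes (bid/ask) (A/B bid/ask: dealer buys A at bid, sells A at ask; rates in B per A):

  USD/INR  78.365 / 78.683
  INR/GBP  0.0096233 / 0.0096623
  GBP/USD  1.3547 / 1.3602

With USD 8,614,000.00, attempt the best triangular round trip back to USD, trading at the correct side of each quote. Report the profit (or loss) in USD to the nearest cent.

Best loop USD → INR → GBP → USD:
USD 8,614,000.00 × 78.365 (sell USD at bid) = INR 675,036,110.00
INR 675,036,110.00 × 0.0096233 (sell INR at bid) = GBP 6,496,075.00
GBP 6,496,075.00 × 1.3547 (sell GBP at bid) = USD 8,800,232.80

Net profit: USD 186,232.80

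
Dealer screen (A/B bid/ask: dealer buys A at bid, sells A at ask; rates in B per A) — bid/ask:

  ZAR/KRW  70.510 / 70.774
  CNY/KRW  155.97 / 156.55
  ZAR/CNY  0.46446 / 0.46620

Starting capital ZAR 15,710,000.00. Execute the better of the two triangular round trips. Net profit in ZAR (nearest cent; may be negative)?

Net profit: ZAR 370,214.34

Best loop ZAR → CNY → KRW → ZAR:
ZAR 15,710,000.00 × 0.46446 (sell ZAR at bid) = CNY 7,296,666.60
CNY 7,296,666.60 × 155.97 (sell CNY at bid) = KRW 1,138,061,090
KRW 1,138,061,090 ÷ 70.774 (buy ZAR at ask) = ZAR 16,080,214.34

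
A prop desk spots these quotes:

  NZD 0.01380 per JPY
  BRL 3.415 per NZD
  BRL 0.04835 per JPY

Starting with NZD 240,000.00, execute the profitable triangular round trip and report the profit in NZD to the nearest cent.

Profit: NZD 6,228.28

Profitable loop is NZD → JPY → BRL → NZD:
NZD 240,000.00 ÷ 0.01380 = JPY 17,391,304
JPY 17,391,304 × 0.04835 = BRL 840,869.57
BRL 840,869.57 ÷ 3.415 = NZD 246,228.28
Profit = NZD 246,228.28 − NZD 240,000.00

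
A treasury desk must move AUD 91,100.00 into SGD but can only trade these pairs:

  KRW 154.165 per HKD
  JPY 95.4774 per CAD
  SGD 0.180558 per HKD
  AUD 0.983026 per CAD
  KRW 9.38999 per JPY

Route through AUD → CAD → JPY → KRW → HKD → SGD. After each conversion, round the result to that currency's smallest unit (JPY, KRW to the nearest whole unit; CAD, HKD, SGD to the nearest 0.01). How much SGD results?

AUD 91,100.00 ÷ 0.983026 = CAD 92,673.03
CAD 92,673.03 × 95.4774 = JPY 8,848,180
JPY 8,848,180 × 9.38999 = KRW 83,084,322
KRW 83,084,322 ÷ 154.165 = HKD 538,931.16
HKD 538,931.16 × 0.180558 = SGD 97,308.33

SGD 97,308.33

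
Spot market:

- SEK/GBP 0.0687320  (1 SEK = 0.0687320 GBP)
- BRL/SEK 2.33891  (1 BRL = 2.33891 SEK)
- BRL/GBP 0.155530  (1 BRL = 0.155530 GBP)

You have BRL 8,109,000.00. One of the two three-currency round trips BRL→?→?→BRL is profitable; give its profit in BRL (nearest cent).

Profit: BRL 272,574.71

Profitable loop is BRL → SEK → GBP → BRL:
BRL 8,109,000.00 × 2.33891 = SEK 18,966,221.19
SEK 18,966,221.19 × 0.0687320 = GBP 1,303,586.31
GBP 1,303,586.31 ÷ 0.155530 = BRL 8,381,574.71
Profit = BRL 8,381,574.71 − BRL 8,109,000.00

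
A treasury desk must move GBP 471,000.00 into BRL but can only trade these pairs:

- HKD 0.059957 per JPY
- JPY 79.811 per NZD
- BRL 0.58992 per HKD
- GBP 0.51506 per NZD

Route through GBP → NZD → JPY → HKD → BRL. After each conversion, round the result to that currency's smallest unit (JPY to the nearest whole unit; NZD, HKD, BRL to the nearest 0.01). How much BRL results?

BRL 2,581,421.06

GBP 471,000.00 ÷ 0.51506 = NZD 914,456.57
NZD 914,456.57 × 79.811 = JPY 72,983,693
JPY 72,983,693 × 0.059957 = HKD 4,375,883.28
HKD 4,375,883.28 × 0.58992 = BRL 2,581,421.06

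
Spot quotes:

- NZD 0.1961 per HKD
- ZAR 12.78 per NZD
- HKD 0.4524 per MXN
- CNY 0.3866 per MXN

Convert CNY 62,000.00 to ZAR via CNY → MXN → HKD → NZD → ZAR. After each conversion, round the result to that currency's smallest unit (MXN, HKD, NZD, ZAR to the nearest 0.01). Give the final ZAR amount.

ZAR 181,828.09

CNY 62,000.00 ÷ 0.3866 = MXN 160,372.48
MXN 160,372.48 × 0.4524 = HKD 72,552.51
HKD 72,552.51 × 0.1961 = NZD 14,227.55
NZD 14,227.55 × 12.78 = ZAR 181,828.09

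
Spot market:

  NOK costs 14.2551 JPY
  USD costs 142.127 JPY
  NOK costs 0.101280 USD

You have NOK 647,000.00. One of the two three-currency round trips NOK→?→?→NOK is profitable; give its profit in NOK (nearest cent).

Profit: NOK 6,332.55

Profitable loop is NOK → USD → JPY → NOK:
NOK 647,000.00 × 0.101280 = USD 65,528.16
USD 65,528.16 × 142.127 = JPY 9,313,321
JPY 9,313,321 ÷ 14.2551 = NOK 653,332.55
Profit = NOK 653,332.55 − NOK 647,000.00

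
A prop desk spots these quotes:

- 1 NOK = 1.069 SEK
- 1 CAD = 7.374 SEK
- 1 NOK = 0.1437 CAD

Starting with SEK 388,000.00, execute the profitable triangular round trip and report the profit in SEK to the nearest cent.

Profit: SEK 3,425.87

Profitable loop is SEK → CAD → NOK → SEK:
SEK 388,000.00 ÷ 7.374 = CAD 52,617.30
CAD 52,617.30 ÷ 0.1437 = NOK 366,160.78
NOK 366,160.78 × 1.069 = SEK 391,425.87
Profit = SEK 391,425.87 − SEK 388,000.00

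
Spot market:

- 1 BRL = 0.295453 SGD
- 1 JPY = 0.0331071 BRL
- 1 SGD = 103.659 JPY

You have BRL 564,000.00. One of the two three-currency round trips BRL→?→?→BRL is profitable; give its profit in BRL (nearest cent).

Profit: BRL 7,867.83

Profitable loop is BRL → SGD → JPY → BRL:
BRL 564,000.00 × 0.295453 = SGD 166,635.49
SGD 166,635.49 × 103.659 = JPY 17,273,268
JPY 17,273,268 × 0.0331071 = BRL 571,867.83
Profit = BRL 571,867.83 − BRL 564,000.00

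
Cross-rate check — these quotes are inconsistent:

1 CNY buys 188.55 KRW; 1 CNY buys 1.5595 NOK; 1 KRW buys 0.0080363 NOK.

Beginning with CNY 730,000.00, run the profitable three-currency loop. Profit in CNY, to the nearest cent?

Profit: CNY 21,321.06

Profitable loop is CNY → NOK → KRW → CNY:
CNY 730,000.00 × 1.5595 = NOK 1,138,435.00
NOK 1,138,435.00 ÷ 0.0080363 = KRW 141,661,586
KRW 141,661,586 ÷ 188.55 = CNY 751,321.06
Profit = CNY 751,321.06 − CNY 730,000.00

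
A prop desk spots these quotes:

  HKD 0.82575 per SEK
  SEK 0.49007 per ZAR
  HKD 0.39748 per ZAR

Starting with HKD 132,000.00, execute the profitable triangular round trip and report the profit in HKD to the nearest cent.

Profit: HKD 2,389.50

Profitable loop is HKD → ZAR → SEK → HKD:
HKD 132,000.00 ÷ 0.39748 = ZAR 332,092.18
ZAR 332,092.18 × 0.49007 = SEK 162,748.42
SEK 162,748.42 × 0.82575 = HKD 134,389.50
Profit = HKD 134,389.50 − HKD 132,000.00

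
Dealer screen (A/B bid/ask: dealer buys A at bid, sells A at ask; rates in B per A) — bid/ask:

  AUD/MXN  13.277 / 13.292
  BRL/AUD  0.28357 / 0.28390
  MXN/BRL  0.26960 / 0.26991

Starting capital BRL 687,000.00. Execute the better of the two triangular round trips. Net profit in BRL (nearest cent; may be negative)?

Best loop BRL → AUD → MXN → BRL:
BRL 687,000.00 × 0.28357 (sell BRL at bid) = AUD 194,812.59
AUD 194,812.59 × 13.277 (sell AUD at bid) = MXN 2,586,526.76
MXN 2,586,526.76 × 0.26960 (sell MXN at bid) = BRL 697,327.61

Net profit: BRL 10,327.61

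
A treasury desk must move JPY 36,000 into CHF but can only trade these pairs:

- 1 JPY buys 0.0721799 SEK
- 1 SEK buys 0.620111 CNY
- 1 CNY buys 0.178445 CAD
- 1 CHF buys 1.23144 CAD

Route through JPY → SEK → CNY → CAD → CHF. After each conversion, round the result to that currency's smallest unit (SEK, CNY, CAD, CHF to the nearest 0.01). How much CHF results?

JPY 36,000 × 0.0721799 = SEK 2,598.48
SEK 2,598.48 × 0.620111 = CNY 1,611.35
CNY 1,611.35 × 0.178445 = CAD 287.54
CAD 287.54 ÷ 1.23144 = CHF 233.50

CHF 233.50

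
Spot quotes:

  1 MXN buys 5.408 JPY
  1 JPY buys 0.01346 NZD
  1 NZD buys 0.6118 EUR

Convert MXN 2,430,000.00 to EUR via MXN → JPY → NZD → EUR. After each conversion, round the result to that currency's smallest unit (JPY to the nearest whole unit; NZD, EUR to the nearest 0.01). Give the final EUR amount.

EUR 108,217.50

MXN 2,430,000.00 × 5.408 = JPY 13,141,440
JPY 13,141,440 × 0.01346 = NZD 176,883.78
NZD 176,883.78 × 0.6118 = EUR 108,217.50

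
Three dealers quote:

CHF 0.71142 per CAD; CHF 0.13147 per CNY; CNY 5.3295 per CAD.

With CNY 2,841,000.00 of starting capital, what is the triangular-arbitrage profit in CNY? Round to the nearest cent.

Profitable loop is CNY → CAD → CHF → CNY:
CNY 2,841,000.00 ÷ 5.3295 = CAD 533,070.64
CAD 533,070.64 × 0.71142 = CHF 379,237.12
CHF 379,237.12 ÷ 0.13147 = CNY 2,884,590.54
Profit = CNY 2,884,590.54 − CNY 2,841,000.00

Profit: CNY 43,590.54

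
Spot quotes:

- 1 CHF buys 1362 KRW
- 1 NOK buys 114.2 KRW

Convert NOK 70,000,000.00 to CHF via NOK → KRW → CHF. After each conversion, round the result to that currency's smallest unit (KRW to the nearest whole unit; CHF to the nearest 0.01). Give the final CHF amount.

NOK 70,000,000.00 × 114.2 = KRW 7,994,000,000
KRW 7,994,000,000 ÷ 1362 = CHF 5,869,309.84

CHF 5,869,309.84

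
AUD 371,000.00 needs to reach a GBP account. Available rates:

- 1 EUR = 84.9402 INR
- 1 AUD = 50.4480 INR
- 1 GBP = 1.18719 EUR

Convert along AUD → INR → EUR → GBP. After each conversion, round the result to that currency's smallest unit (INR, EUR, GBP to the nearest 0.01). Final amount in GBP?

GBP 185,602.73

AUD 371,000.00 × 50.4480 = INR 18,716,208.00
INR 18,716,208.00 ÷ 84.9402 = EUR 220,345.70
EUR 220,345.70 ÷ 1.18719 = GBP 185,602.73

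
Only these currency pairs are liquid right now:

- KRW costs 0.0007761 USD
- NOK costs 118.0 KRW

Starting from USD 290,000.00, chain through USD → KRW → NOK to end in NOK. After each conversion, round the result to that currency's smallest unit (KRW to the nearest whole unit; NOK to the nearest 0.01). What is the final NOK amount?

USD 290,000.00 ÷ 0.0007761 = KRW 373,663,188
KRW 373,663,188 ÷ 118.0 = NOK 3,166,637.19

NOK 3,166,637.19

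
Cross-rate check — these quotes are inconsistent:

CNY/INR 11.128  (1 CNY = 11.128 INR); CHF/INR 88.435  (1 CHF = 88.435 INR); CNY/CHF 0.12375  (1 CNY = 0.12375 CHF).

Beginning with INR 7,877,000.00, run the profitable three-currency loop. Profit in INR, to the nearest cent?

Profitable loop is INR → CHF → CNY → INR:
INR 7,877,000.00 ÷ 88.435 = CHF 89,071.07
CHF 89,071.07 ÷ 0.12375 = CNY 719,766.22
CNY 719,766.22 × 11.128 = INR 8,009,558.44
Profit = INR 8,009,558.44 − INR 7,877,000.00

Profit: INR 132,558.44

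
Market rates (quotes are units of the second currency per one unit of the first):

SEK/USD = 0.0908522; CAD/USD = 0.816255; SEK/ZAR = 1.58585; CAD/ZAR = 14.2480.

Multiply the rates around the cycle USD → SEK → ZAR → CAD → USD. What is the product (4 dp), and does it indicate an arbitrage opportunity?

1.0000 (no arbitrage)

Around USD → SEK → ZAR → CAD → USD: 1 ÷ 0.0908522 × 1.58585 ÷ 14.2480 × 0.816255 = 0.999997
Product ≈ 1 (deviation 0.000%, within rounding noise).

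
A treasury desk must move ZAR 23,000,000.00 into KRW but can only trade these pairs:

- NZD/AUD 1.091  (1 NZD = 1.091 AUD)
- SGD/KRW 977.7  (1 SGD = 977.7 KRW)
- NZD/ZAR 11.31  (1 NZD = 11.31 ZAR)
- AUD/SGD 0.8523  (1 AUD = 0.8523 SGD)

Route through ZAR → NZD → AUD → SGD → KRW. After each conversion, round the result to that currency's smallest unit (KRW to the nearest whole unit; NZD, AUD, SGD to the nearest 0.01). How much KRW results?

ZAR 23,000,000.00 ÷ 11.31 = NZD 2,033,598.59
NZD 2,033,598.59 × 1.091 = AUD 2,218,656.06
AUD 2,218,656.06 × 0.8523 = SGD 1,890,960.56
SGD 1,890,960.56 × 977.7 = KRW 1,848,792,140

KRW 1,848,792,140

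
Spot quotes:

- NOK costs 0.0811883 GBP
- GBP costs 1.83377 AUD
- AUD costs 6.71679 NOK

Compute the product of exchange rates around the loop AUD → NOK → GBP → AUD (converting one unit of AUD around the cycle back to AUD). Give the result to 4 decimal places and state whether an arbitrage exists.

Around AUD → NOK → GBP → AUD: 1 × 6.71679 × 0.0811883 × 1.83377 = 1.000000
Product ≈ 1 (deviation 0.000%, within rounding noise).

1.0000 (no arbitrage)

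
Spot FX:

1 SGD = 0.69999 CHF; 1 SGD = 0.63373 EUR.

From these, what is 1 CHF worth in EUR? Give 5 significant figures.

1 CHF ÷ 0.69999 = 1.42859 SGD
1.42859 SGD × 0.63373 = 0.905342 EUR

CHF/EUR = 0.90534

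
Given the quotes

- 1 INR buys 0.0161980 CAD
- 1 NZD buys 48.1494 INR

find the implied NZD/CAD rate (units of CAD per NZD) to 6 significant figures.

NZD/CAD = 0.779924

1 NZD × 48.1494 = 48.1494 INR
48.1494 INR × 0.0161980 = 0.779924 CAD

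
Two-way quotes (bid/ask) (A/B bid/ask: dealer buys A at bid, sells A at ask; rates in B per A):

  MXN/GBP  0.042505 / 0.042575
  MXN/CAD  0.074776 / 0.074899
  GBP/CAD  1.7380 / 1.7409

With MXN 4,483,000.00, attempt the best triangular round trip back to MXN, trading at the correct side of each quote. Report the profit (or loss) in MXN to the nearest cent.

Net profit: MXN 39,749.00

Best loop MXN → CAD → GBP → MXN:
MXN 4,483,000.00 × 0.074776 (sell MXN at bid) = CAD 335,220.81
CAD 335,220.81 ÷ 1.7409 (buy GBP at ask) = GBP 192,556.04
GBP 192,556.04 ÷ 0.042575 (buy MXN at ask) = MXN 4,522,749.00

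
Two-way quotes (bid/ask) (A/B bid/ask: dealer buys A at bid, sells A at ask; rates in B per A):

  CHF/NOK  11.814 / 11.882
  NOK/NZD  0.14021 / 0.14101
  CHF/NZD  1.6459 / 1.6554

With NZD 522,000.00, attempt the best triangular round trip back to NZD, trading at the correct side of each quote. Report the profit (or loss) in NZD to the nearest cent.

Best loop NZD → CHF → NOK → NZD:
NZD 522,000.00 ÷ 1.6554 (buy CHF at ask) = CHF 315,331.64
CHF 315,331.64 × 11.814 (sell CHF at bid) = NOK 3,725,328.02
NOK 3,725,328.02 × 0.14021 (sell NOK at bid) = NZD 522,328.24

Net profit: NZD 328.24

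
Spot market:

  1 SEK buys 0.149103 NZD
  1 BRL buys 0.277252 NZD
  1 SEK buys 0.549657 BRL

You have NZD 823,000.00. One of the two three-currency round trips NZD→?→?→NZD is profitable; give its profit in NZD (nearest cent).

Profit: NZD 18,162.50

Profitable loop is NZD → SEK → BRL → NZD:
NZD 823,000.00 ÷ 0.149103 = SEK 5,519,674.32
SEK 5,519,674.32 × 0.549657 = BRL 3,033,927.63
BRL 3,033,927.63 × 0.277252 = NZD 841,162.50
Profit = NZD 841,162.50 − NZD 823,000.00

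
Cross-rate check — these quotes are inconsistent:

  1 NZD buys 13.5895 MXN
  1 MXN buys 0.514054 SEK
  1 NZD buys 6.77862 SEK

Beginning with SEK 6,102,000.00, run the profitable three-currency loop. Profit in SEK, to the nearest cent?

Profitable loop is SEK → NZD → MXN → SEK:
SEK 6,102,000.00 ÷ 6.77862 = NZD 900,183.22
NZD 900,183.22 × 13.5895 = MXN 12,233,039.91
MXN 12,233,039.91 × 0.514054 = SEK 6,288,443.10
Profit = SEK 6,288,443.10 − SEK 6,102,000.00

Profit: SEK 186,443.10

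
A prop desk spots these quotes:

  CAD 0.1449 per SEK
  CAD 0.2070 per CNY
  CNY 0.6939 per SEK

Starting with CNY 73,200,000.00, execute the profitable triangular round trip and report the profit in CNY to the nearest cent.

Profit: CNY 643,493.30

Profitable loop is CNY → SEK → CAD → CNY:
CNY 73,200,000.00 ÷ 0.6939 = SEK 105,490,704.71
SEK 105,490,704.71 × 0.1449 = CAD 15,285,603.11
CAD 15,285,603.11 ÷ 0.2070 = CNY 73,843,493.30
Profit = CNY 73,843,493.30 − CNY 73,200,000.00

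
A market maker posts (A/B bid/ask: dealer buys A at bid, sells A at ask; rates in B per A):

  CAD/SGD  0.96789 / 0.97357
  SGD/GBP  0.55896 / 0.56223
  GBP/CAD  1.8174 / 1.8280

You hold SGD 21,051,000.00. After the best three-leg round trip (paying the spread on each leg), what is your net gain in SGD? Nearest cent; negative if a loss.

Net result: SGD -12,472.42 (no profitable arbitrage after spreads)

Best loop SGD → CAD → GBP → SGD:
SGD 21,051,000.00 ÷ 0.97357 (buy CAD at ask) = CAD 21,622,482.20
CAD 21,622,482.20 ÷ 1.8280 (buy GBP at ask) = GBP 11,828,491.36
GBP 11,828,491.36 ÷ 0.56223 (buy SGD at ask) = SGD 21,038,527.58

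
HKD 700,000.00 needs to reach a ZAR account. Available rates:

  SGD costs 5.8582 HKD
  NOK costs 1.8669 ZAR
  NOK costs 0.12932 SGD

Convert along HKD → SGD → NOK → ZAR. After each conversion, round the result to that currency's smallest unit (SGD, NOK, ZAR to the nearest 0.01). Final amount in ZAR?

ZAR 1,725,000.44

HKD 700,000.00 ÷ 5.8582 = SGD 119,490.63
SGD 119,490.63 ÷ 0.12932 = NOK 923,991.88
NOK 923,991.88 × 1.8669 = ZAR 1,725,000.44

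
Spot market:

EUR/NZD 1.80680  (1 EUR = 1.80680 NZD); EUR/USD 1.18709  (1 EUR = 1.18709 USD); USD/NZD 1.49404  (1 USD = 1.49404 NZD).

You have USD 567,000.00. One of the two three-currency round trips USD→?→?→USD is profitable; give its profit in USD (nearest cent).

Profit: USD 10,626.71

Profitable loop is USD → EUR → NZD → USD:
USD 567,000.00 ÷ 1.18709 = EUR 477,638.60
EUR 477,638.60 × 1.80680 = NZD 862,997.41
NZD 862,997.41 ÷ 1.49404 = USD 577,626.71
Profit = USD 577,626.71 − USD 567,000.00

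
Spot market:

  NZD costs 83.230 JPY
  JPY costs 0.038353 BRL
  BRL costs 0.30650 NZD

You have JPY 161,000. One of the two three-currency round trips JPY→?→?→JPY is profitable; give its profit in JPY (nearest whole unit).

Profit: JPY 3,557

Profitable loop is JPY → NZD → BRL → JPY:
JPY 161,000 ÷ 83.230 = NZD 1,934.40
NZD 1,934.40 ÷ 0.30650 = BRL 6,311.25
BRL 6,311.25 ÷ 0.038353 = JPY 164,557
Profit = JPY 164,557 − JPY 161,000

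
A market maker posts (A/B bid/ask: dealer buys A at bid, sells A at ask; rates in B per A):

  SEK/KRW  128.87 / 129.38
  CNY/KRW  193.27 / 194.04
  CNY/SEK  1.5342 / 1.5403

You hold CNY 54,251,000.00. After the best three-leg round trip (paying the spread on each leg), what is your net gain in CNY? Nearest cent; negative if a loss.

Best loop CNY → SEK → KRW → CNY:
CNY 54,251,000.00 × 1.5342 (sell CNY at bid) = SEK 83,231,884.20
SEK 83,231,884.20 × 128.87 (sell SEK at bid) = KRW 10,726,092,917
KRW 10,726,092,917 ÷ 194.04 (buy CNY at ask) = CNY 55,277,741.27

Net profit: CNY 1,026,741.27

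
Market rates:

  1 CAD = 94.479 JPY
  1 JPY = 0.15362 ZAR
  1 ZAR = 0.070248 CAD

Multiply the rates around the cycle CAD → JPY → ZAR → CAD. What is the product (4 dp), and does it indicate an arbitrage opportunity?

1.0196 (arbitrage exists)

Around CAD → JPY → ZAR → CAD: 1 × 94.479 × 0.15362 × 0.070248 = 1.019570
Product > 1; profitable direction is CAD → JPY → ZAR → CAD.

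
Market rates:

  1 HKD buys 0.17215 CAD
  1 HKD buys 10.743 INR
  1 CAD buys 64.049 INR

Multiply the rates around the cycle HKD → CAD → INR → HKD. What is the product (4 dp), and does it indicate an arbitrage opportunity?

1.0263 (arbitrage exists)

Around HKD → CAD → INR → HKD: 1 × 0.17215 × 64.049 ÷ 10.743 = 1.026346
Product > 1; profitable direction is HKD → CAD → INR → HKD.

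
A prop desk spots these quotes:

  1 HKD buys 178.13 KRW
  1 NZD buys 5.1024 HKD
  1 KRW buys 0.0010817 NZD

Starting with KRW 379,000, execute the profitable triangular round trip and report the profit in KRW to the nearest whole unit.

Profit: KRW 6,497

Profitable loop is KRW → HKD → NZD → KRW:
KRW 379,000 ÷ 178.13 = HKD 2,127.66
HKD 2,127.66 ÷ 5.1024 = NZD 416.99
NZD 416.99 ÷ 0.0010817 = KRW 385,497
Profit = KRW 385,497 − KRW 379,000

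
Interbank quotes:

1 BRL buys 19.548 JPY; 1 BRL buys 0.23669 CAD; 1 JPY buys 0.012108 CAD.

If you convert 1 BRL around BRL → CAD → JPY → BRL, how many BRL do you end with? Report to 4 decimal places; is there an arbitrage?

Around BRL → CAD → JPY → BRL: 1 × 0.23669 ÷ 0.012108 ÷ 19.548 = 1.000012
Product ≈ 1 (deviation 0.001%, within rounding noise).

1.0000 (no arbitrage)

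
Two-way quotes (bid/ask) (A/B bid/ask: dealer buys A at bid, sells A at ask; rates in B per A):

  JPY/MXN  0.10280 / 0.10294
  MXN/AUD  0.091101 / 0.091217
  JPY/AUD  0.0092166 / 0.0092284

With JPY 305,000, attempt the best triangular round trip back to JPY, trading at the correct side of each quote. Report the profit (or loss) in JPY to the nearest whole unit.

Best loop JPY → MXN → AUD → JPY:
JPY 305,000 × 0.10280 (sell JPY at bid) = MXN 31,354.00
MXN 31,354.00 × 0.091101 (sell MXN at bid) = AUD 2,856.38
AUD 2,856.38 ÷ 0.0092284 (buy JPY at ask) = JPY 309,521

Net profit: JPY 4,521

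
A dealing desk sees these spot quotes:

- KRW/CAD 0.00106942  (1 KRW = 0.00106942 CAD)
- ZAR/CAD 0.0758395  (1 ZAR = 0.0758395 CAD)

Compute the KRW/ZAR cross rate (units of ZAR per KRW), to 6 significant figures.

1 KRW × 0.00106942 = 0.00106942 CAD
0.00106942 CAD ÷ 0.0758395 = 0.0141011 ZAR

KRW/ZAR = 0.0141011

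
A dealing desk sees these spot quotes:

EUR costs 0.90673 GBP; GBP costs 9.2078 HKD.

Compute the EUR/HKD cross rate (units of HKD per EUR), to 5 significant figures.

1 EUR × 0.90673 = 0.90673 GBP
0.90673 GBP × 9.2078 = 8.34899 HKD

EUR/HKD = 8.3490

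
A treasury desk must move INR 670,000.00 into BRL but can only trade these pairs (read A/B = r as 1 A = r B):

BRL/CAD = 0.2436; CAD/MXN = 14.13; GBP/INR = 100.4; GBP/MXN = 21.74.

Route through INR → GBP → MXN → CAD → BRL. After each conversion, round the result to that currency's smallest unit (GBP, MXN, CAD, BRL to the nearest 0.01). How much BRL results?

INR 670,000.00 ÷ 100.4 = GBP 6,673.31
GBP 6,673.31 × 21.74 = MXN 145,077.76
MXN 145,077.76 ÷ 14.13 = CAD 10,267.36
CAD 10,267.36 ÷ 0.2436 = BRL 42,148.44

BRL 42,148.44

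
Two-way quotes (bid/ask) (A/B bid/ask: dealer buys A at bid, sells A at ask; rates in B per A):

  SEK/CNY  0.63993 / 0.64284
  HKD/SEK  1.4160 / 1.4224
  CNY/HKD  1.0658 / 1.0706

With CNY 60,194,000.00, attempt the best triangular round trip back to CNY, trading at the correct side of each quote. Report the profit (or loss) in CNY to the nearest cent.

Net profit: CNY 1,295,552.00

Best loop CNY → SEK → HKD → CNY:
CNY 60,194,000.00 ÷ 0.64284 (buy SEK at ask) = SEK 93,637,608.11
SEK 93,637,608.11 ÷ 1.4224 (buy HKD at ask) = HKD 65,830,714.37
HKD 65,830,714.37 ÷ 1.0706 (buy CNY at ask) = CNY 61,489,552.00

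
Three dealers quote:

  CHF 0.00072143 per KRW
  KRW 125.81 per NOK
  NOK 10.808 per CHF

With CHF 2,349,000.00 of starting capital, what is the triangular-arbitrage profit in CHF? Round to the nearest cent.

Profit: CHF 45,574.32

Profitable loop is CHF → KRW → NOK → CHF:
CHF 2,349,000.00 ÷ 0.00072143 = KRW 3,256,033,156
KRW 3,256,033,156 ÷ 125.81 = NOK 25,880,559.23
NOK 25,880,559.23 ÷ 10.808 = CHF 2,394,574.32
Profit = CHF 2,394,574.32 − CHF 2,349,000.00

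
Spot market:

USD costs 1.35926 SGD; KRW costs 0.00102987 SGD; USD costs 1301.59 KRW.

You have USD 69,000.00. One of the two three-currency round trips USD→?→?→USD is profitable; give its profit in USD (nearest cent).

Profit: USD 967.28

Profitable loop is USD → SGD → KRW → USD:
USD 69,000.00 × 1.35926 = SGD 93,788.94
SGD 93,788.94 ÷ 0.00102987 = KRW 91,068,717
KRW 91,068,717 ÷ 1301.59 = USD 69,967.28
Profit = USD 69,967.28 − USD 69,000.00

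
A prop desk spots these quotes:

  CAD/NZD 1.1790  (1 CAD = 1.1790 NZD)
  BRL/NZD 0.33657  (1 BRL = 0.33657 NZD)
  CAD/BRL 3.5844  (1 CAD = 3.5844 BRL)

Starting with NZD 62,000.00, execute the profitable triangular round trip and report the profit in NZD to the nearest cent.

Profit: NZD 1,440.96

Profitable loop is NZD → CAD → BRL → NZD:
NZD 62,000.00 ÷ 1.1790 = CAD 52,586.94
CAD 52,586.94 × 3.5844 = BRL 188,492.62
BRL 188,492.62 × 0.33657 = NZD 63,440.96
Profit = NZD 63,440.96 − NZD 62,000.00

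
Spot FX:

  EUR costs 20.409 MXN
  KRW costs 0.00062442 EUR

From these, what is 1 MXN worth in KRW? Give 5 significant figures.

1 MXN ÷ 20.409 = 0.048998 EUR
0.048998 EUR ÷ 0.00062442 = 78.4696 KRW

MXN/KRW = 78.470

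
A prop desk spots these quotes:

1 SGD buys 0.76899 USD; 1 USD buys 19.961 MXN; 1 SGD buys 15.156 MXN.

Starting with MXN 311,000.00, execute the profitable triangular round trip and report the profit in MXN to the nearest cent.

Profit: MXN 3,976.95

Profitable loop is MXN → SGD → USD → MXN:
MXN 311,000.00 ÷ 15.156 = SGD 20,519.93
SGD 20,519.93 × 0.76899 = USD 15,779.62
USD 15,779.62 × 19.961 = MXN 314,976.95
Profit = MXN 314,976.95 − MXN 311,000.00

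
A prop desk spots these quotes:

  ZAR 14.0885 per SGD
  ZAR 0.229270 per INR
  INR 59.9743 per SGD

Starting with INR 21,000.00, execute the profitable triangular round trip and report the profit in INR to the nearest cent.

Profitable loop is INR → SGD → ZAR → INR:
INR 21,000.00 ÷ 59.9743 = SGD 350.15
SGD 350.15 × 14.0885 = ZAR 4,933.09
ZAR 4,933.09 ÷ 0.229270 = INR 21,516.50
Profit = INR 21,516.50 − INR 21,000.00

Profit: INR 516.50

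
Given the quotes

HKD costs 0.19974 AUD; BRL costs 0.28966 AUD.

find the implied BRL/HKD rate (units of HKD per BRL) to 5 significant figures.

BRL/HKD = 1.4502

1 BRL × 0.28966 = 0.28966 AUD
0.28966 AUD ÷ 0.19974 = 1.45019 HKD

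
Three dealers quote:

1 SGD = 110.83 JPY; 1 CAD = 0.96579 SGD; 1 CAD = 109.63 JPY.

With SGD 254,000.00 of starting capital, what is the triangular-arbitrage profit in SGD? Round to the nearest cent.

Profit: SGD 6,149.56

Profitable loop is SGD → CAD → JPY → SGD:
SGD 254,000.00 ÷ 0.96579 = CAD 262,997.13
CAD 262,997.13 × 109.63 = JPY 28,832,376
JPY 28,832,376 ÷ 110.83 = SGD 260,149.56
Profit = SGD 260,149.56 − SGD 254,000.00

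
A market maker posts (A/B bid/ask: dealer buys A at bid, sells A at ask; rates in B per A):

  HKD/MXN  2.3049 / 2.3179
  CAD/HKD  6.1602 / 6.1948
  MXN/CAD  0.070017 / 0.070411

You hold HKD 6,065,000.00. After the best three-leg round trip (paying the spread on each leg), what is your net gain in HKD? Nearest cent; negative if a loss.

Net result: HKD -35,501.32 (no profitable arbitrage after spreads)

Best loop HKD → MXN → CAD → HKD:
HKD 6,065,000.00 × 2.3049 (sell HKD at bid) = MXN 13,979,218.50
MXN 13,979,218.50 × 0.070017 (sell MXN at bid) = CAD 978,782.94
CAD 978,782.94 × 6.1602 (sell CAD at bid) = HKD 6,029,498.68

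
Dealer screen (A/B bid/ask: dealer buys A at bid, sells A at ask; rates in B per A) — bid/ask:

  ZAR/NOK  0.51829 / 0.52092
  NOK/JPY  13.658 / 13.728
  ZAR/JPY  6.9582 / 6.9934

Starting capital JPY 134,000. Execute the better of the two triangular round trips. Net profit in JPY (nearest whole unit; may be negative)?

Best loop JPY → ZAR → NOK → JPY:
JPY 134,000 ÷ 6.9934 (buy ZAR at ask) = ZAR 19,160.92
ZAR 19,160.92 × 0.51829 (sell ZAR at bid) = NOK 9,930.91
NOK 9,930.91 × 13.658 (sell NOK at bid) = JPY 135,636

Net profit: JPY 1,636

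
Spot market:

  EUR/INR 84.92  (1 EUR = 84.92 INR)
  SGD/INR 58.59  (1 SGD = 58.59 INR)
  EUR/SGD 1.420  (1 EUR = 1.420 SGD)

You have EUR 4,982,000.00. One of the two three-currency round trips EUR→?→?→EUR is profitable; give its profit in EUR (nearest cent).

Profit: EUR 103,127.73

Profitable loop is EUR → INR → SGD → EUR:
EUR 4,982,000.00 × 84.92 = INR 423,071,440.00
INR 423,071,440.00 ÷ 58.59 = SGD 7,220,881.38
SGD 7,220,881.38 ÷ 1.420 = EUR 5,085,127.73
Profit = EUR 5,085,127.73 − EUR 4,982,000.00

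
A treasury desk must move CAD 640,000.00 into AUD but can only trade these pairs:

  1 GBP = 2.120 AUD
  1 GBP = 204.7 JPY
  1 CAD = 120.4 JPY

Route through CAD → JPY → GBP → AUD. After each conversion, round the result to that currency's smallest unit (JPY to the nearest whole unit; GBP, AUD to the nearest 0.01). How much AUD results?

AUD 798,039.68

CAD 640,000.00 × 120.4 = JPY 77,056,000
JPY 77,056,000 ÷ 204.7 = GBP 376,433.81
GBP 376,433.81 × 2.120 = AUD 798,039.68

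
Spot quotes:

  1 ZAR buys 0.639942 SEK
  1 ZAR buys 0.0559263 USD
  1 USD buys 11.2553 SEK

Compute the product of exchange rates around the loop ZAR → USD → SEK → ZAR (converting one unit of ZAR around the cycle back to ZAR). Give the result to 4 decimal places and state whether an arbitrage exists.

Around ZAR → USD → SEK → ZAR: 1 × 0.0559263 × 11.2553 ÷ 0.639942 = 0.983632
Product < 1; profitable direction is ZAR → SEK → USD → ZAR.

0.9836 (arbitrage exists)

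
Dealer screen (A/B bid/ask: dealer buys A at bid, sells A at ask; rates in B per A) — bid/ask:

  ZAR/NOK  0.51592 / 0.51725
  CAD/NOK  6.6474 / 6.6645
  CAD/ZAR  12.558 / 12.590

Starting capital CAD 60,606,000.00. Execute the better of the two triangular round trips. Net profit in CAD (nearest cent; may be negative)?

Net profit: CAD 1,258,456.92

Best loop CAD → NOK → ZAR → CAD:
CAD 60,606,000.00 × 6.6474 (sell CAD at bid) = NOK 402,872,324.40
NOK 402,872,324.40 ÷ 0.51725 (buy ZAR at ask) = ZAR 778,873,512.61
ZAR 778,873,512.61 ÷ 12.590 (buy CAD at ask) = CAD 61,864,456.92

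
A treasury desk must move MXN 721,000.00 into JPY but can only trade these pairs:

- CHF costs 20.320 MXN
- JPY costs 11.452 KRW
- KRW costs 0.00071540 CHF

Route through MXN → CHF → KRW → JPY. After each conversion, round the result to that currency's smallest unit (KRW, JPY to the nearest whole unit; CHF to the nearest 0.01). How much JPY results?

MXN 721,000.00 ÷ 20.320 = CHF 35,482.28
CHF 35,482.28 ÷ 0.00071540 = KRW 49,597,819
KRW 49,597,819 ÷ 11.452 = JPY 4,330,931

JPY 4,330,931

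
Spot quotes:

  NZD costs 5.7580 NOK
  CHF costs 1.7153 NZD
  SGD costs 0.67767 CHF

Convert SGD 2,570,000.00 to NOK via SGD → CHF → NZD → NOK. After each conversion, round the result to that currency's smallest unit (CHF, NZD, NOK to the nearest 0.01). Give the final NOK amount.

SGD 2,570,000.00 × 0.67767 = CHF 1,741,611.90
CHF 1,741,611.90 × 1.7153 = NZD 2,987,386.89
NZD 2,987,386.89 × 5.7580 = NOK 17,201,373.71

NOK 17,201,373.71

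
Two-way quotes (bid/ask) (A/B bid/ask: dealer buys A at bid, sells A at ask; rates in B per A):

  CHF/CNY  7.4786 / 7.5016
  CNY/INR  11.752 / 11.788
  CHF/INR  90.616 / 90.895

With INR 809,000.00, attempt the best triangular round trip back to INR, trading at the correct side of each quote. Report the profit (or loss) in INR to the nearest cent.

Best loop INR → CNY → CHF → INR:
INR 809,000.00 ÷ 11.788 (buy CNY at ask) = CNY 68,629.11
CNY 68,629.11 ÷ 7.5016 (buy CHF at ask) = CHF 9,148.60
CHF 9,148.60 × 90.616 (sell CHF at bid) = INR 829,009.25

Net profit: INR 20,009.25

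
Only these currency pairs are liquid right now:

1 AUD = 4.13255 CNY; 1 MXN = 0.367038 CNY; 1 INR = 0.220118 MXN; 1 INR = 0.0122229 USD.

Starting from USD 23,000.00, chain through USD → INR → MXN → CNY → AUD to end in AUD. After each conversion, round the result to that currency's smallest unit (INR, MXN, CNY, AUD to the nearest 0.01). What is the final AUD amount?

USD 23,000.00 ÷ 0.0122229 = INR 1,881,713.83
INR 1,881,713.83 × 0.220118 = MXN 414,199.08
MXN 414,199.08 × 0.367038 = CNY 152,026.80
CNY 152,026.80 ÷ 4.13255 = AUD 36,787.65

AUD 36,787.65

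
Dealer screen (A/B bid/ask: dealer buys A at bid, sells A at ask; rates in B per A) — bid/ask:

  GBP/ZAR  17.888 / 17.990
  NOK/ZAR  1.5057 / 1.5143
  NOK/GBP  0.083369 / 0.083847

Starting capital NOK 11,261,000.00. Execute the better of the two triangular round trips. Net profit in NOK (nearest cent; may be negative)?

Best loop NOK → ZAR → GBP → NOK:
NOK 11,261,000.00 × 1.5057 (sell NOK at bid) = ZAR 16,955,687.70
ZAR 16,955,687.70 ÷ 17.990 (buy GBP at ask) = GBP 942,506.26
GBP 942,506.26 ÷ 0.083847 (buy NOK at ask) = NOK 11,240,786.96

Net result: NOK -20,213.04 (no profitable arbitrage after spreads)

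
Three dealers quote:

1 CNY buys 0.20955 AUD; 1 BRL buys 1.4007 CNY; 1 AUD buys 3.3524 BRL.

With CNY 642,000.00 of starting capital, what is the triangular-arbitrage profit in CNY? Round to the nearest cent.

Profit: CNY 10,448.75

Profitable loop is CNY → BRL → AUD → CNY:
CNY 642,000.00 ÷ 1.4007 = BRL 458,342.26
BRL 458,342.26 ÷ 3.3524 = AUD 136,720.64
AUD 136,720.64 ÷ 0.20955 = CNY 652,448.75
Profit = CNY 652,448.75 − CNY 642,000.00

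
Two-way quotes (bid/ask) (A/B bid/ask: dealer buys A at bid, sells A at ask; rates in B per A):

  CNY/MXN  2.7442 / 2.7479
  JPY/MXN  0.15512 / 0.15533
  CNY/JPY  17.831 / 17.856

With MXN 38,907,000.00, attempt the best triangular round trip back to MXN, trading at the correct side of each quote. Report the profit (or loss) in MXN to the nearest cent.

Net profit: MXN 255,491.80

Best loop MXN → CNY → JPY → MXN:
MXN 38,907,000.00 ÷ 2.7479 (buy CNY at ask) = CNY 14,158,812.18
CNY 14,158,812.18 × 17.831 (sell CNY at bid) = JPY 252,465,780
JPY 252,465,780 × 0.15512 (sell JPY at bid) = MXN 39,162,491.80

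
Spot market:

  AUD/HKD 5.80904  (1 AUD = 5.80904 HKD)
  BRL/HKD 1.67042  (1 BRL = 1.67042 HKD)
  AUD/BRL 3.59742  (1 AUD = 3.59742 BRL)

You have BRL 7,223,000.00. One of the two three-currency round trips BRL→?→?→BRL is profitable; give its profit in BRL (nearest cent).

Profitable loop is BRL → HKD → AUD → BRL:
BRL 7,223,000.00 × 1.67042 = HKD 12,065,443.66
HKD 12,065,443.66 ÷ 5.80904 = AUD 2,077,011.63
AUD 2,077,011.63 × 3.59742 = BRL 7,471,883.19
Profit = BRL 7,471,883.19 − BRL 7,223,000.00

Profit: BRL 248,883.19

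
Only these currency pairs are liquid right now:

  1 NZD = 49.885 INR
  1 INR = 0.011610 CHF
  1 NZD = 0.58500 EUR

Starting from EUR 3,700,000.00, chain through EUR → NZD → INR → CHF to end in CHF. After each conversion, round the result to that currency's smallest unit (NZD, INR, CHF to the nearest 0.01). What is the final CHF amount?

EUR 3,700,000.00 ÷ 0.58500 = NZD 6,324,786.32
NZD 6,324,786.32 × 49.885 = INR 315,511,965.57
INR 315,511,965.57 × 0.011610 = CHF 3,663,093.92

CHF 3,663,093.92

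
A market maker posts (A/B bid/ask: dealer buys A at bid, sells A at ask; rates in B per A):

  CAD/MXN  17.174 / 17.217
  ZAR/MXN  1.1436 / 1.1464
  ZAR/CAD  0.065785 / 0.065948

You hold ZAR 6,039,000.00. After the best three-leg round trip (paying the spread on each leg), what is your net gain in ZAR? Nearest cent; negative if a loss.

Best loop ZAR → MXN → CAD → ZAR:
ZAR 6,039,000.00 × 1.1436 (sell ZAR at bid) = MXN 6,906,200.40
MXN 6,906,200.40 ÷ 17.217 (buy CAD at ask) = CAD 401,126.82
CAD 401,126.82 ÷ 0.065948 (buy ZAR at ask) = ZAR 6,082,471.29

Net profit: ZAR 43,471.29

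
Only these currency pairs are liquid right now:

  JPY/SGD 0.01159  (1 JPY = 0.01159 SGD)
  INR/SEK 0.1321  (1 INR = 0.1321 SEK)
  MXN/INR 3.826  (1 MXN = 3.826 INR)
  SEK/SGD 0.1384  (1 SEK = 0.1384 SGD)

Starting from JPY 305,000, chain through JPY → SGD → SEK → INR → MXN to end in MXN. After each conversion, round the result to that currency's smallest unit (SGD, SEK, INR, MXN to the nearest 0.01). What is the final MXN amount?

JPY 305,000 × 0.01159 = SGD 3,534.95
SGD 3,534.95 ÷ 0.1384 = SEK 25,541.55
SEK 25,541.55 ÷ 0.1321 = INR 193,350.11
INR 193,350.11 ÷ 3.826 = MXN 50,535.84

MXN 50,535.84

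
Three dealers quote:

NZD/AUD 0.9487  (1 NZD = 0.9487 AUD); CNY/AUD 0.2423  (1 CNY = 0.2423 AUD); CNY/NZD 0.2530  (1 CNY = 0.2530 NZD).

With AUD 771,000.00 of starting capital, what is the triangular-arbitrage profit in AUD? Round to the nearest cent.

Profitable loop is AUD → NZD → CNY → AUD:
AUD 771,000.00 ÷ 0.9487 = NZD 812,691.05
NZD 812,691.05 ÷ 0.2530 = CNY 3,212,217.59
CNY 3,212,217.59 × 0.2423 = AUD 778,320.32
Profit = AUD 778,320.32 − AUD 771,000.00

Profit: AUD 7,320.32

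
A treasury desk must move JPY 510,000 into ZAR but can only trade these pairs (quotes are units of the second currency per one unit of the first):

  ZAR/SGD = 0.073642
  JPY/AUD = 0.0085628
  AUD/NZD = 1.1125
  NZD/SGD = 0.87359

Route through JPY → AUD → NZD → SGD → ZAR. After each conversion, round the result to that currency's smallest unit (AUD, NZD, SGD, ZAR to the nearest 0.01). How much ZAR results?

ZAR 57,632.60

JPY 510,000 × 0.0085628 = AUD 4,367.03
AUD 4,367.03 × 1.1125 = NZD 4,858.32
NZD 4,858.32 × 0.87359 = SGD 4,244.18
SGD 4,244.18 ÷ 0.073642 = ZAR 57,632.60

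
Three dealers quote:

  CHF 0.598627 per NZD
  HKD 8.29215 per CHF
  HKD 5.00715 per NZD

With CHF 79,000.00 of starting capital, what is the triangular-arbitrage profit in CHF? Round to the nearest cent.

Profit: CHF 688.24

Profitable loop is CHF → NZD → HKD → CHF:
CHF 79,000.00 ÷ 0.598627 = NZD 131,968.65
NZD 131,968.65 × 5.00715 = HKD 660,786.85
HKD 660,786.85 ÷ 8.29215 = CHF 79,688.24
Profit = CHF 79,688.24 − CHF 79,000.00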